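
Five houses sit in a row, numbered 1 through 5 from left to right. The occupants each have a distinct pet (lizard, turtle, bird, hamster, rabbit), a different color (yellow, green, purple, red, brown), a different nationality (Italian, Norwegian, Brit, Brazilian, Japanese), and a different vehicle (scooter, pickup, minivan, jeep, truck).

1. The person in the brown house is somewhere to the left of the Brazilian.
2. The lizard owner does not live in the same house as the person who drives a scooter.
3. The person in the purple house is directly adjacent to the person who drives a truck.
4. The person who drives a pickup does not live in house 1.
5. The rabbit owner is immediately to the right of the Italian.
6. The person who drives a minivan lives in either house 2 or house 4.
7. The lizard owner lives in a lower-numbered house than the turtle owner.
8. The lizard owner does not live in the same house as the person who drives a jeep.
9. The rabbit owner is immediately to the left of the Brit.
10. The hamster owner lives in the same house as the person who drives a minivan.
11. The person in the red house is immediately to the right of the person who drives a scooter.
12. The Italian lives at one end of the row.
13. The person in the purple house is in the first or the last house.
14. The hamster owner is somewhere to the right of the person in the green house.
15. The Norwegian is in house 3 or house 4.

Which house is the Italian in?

Clue 12: the Italian is in house 1.
From clue 5, the rabbit owner must be in house 2.
By clue 9, the Brit is in house 3.
From clue 10, the person who drives a minivan must be in house 4.
House 4's pet must be hamster (nothing else left).
House 4's nationality must be Norwegian (nothing else left).
That leaves truck as the vehicle for house 2.
From clue 3, the person in the purple house must be in house 1.
So house 5 gets yellow for color.
Clue 1: the Brazilian is in house 5.
So house 2 gets Japanese for nationality.
The lizard owner is narrowed to house 1 or 3; consider each.
Placing it in house 1 leads to a contradiction, so it's in house 3.
By clue 2, the person who drives a scooter is in house 1.
From clue 7, the turtle owner must be in house 5.
Clue 11 places the person in the red house in house 2.
House 1 pet: only bird fits.
House 4 color: only brown fits.
House 3's vehicle must be pickup (nothing else left).
House 5 vehicle: only jeep fits.
House 3 color: only green fits.
So: house 1 = bird/purple/Italian/scooter, house 2 = rabbit/red/Japanese/truck, house 3 = lizard/green/Brit/pickup, house 4 = hamster/brown/Norwegian/minivan, house 5 = turtle/yellow/Brazilian/jeep.

1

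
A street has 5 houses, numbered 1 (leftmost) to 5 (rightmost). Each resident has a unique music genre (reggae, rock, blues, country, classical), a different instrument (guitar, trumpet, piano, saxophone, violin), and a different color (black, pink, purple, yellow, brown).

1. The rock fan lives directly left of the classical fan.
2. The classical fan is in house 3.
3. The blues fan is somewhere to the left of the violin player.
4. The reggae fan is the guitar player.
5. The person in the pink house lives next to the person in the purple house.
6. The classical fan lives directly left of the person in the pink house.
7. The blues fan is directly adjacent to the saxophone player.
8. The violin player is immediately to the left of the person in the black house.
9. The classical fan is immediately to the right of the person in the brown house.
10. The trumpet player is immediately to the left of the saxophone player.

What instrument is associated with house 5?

Clue 2: the classical fan is in house 3.
The person in the pink house is in house 4 (clue 6).
The person in the brown house is in house 2 (clue 9).
By clue 1, the rock fan is in house 2.
That leaves blues as the music genre for house 1.
House 1's color must be yellow (nothing else left).
Clue 7 places the saxophone player in house 2.
From clue 10, the trumpet player must be in house 1.
House 3's instrument must be piano (nothing else left).
House 4 instrument: only violin fits.
That leaves guitar as the instrument for house 5.
The reggae fan is in house 5 (clue 4).
The person in the black house is in house 5 (clue 8).
House 4's music genre must be country (nothing else left).
The only color still possible for house 3 is purple.
So: house 1 = blues/trumpet/yellow, house 2 = rock/saxophone/brown, house 3 = classical/piano/purple, house 4 = country/violin/pink, house 5 = reggae/guitar/black.

guitar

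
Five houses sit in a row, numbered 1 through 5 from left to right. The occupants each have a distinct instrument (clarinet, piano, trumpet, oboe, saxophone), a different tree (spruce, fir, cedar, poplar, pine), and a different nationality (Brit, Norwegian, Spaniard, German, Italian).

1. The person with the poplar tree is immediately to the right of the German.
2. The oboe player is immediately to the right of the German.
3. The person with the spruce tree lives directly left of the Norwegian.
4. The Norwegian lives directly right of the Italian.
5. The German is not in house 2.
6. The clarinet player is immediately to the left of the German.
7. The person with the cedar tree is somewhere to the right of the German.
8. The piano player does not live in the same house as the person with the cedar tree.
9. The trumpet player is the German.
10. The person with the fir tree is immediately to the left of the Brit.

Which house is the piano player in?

1

The clarinet player is narrowed to house 2 or 3; consider each.
Placing it in house 3 leads to a contradiction, so it's in house 2.
Clue 6 places the German in house 3.
By clue 9, the trumpet player is in house 3.
From clue 1, the person with the poplar tree must be in house 4.
Clue 2 places the oboe player in house 4.
The only tree still possible for house 2 is pine.
House 5 tree: only cedar fits.
Clue 3 places the person with the spruce tree in house 1.
By clue 3, the Norwegian is in house 2.
By clue 4, the Italian is in house 1.
The piano player is in house 1 (clue 8).
The only instrument still possible for house 5 is saxophone.
House 3 tree: only fir fits.
The only nationality still possible for house 5 is Spaniard.
That leaves Brit as the nationality for house 4.
So: house 1 = piano/spruce/Italian, house 2 = clarinet/pine/Norwegian, house 3 = trumpet/fir/German, house 4 = oboe/poplar/Brit, house 5 = saxophone/cedar/Spaniard.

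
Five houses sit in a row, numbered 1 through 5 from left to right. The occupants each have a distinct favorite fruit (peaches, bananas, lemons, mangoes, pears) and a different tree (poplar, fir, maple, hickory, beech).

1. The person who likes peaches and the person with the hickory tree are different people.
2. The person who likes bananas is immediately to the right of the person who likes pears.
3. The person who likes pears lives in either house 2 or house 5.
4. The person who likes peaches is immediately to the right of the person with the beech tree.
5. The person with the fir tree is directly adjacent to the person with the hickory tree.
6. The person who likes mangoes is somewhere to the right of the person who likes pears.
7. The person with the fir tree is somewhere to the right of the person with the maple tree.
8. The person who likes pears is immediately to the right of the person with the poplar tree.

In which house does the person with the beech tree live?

By clue 3, the person who likes pears is in house 2.
Clue 8: the person with the poplar tree is in house 1.
That leaves lemons as the favorite fruit for house 1.
Clue 2 places the person who likes bananas in house 3.
The person who likes mangoes is narrowed to house 4 or 5; consider each.
Placing it in house 4 leads to a contradiction, so it's in house 5.
So house 4 gets peaches for favorite fruit.
The person with the beech tree is in house 3 (clue 4).
House 4 tree: only fir fits.
So house 5 gets hickory for tree.
House 2 tree: only maple fits.
So: house 1 = lemons/poplar, house 2 = pears/maple, house 3 = bananas/beech, house 4 = peaches/fir, house 5 = mangoes/hickory.

3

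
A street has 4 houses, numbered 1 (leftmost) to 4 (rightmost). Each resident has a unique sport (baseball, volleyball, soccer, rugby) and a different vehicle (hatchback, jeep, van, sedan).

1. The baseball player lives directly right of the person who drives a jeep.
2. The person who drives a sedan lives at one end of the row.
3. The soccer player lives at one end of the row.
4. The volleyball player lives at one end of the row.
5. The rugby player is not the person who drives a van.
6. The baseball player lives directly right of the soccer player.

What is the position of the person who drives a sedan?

The baseball player is in house 2 (clue 6).
The soccer player is in house 1 (clue 6).
So house 3 gets rugby for sport.
So house 4 gets volleyball for sport.
Clue 1 places the person who drives a jeep in house 1.
House 3's vehicle must be hatchback (nothing else left).
So house 4 gets sedan for vehicle.
That leaves van as the vehicle for house 2.
So: house 1 = soccer/jeep, house 2 = baseball/van, house 3 = rugby/hatchback, house 4 = volleyball/sedan.

4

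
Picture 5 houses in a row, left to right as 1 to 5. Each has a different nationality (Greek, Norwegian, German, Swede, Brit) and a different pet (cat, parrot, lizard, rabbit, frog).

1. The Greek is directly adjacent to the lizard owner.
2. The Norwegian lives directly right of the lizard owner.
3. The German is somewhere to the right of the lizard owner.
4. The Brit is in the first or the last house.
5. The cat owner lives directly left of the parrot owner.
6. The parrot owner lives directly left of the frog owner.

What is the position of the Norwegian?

The Brit is narrowed to house 1 or 5; consider each.
Placing it in house 1 leads to a contradiction, so it's in house 5.
The German is narrowed to house 2 or 3 or 4; consider each.
Placing it in house 2 and house 3 leads to a contradiction, so it's in house 4.
The Norwegian is narrowed to house 2 or 3; consider each.
Placing it in house 2 leads to a contradiction, so it's in house 3.
The lizard owner is in house 2 (clue 2).
By clue 1, the Greek is in house 1.
Clue 5: the cat owner is in house 3.
The parrot owner is in house 4 (clue 5).
The frog owner is in house 5 (clue 6).
That leaves Swede as the nationality for house 2.
That leaves rabbit as the pet for house 1.
So: house 1 = Greek/rabbit, house 2 = Swede/lizard, house 3 = Norwegian/cat, house 4 = German/parrot, house 5 = Brit/frog.

3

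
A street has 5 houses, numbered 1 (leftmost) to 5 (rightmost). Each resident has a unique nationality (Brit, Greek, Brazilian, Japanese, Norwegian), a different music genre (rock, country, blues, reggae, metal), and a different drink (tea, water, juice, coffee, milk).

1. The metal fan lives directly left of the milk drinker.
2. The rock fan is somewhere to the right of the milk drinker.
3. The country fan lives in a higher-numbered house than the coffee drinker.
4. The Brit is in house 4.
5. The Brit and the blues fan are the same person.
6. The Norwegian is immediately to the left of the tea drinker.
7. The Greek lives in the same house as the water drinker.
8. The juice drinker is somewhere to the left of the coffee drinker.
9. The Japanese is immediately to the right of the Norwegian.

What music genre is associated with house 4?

The Brit is in house 4 (clue 4).
Clue 5 places the blues fan in house 4.
House 5 drink: only water fits.
By clue 7, the Greek is in house 5.
House 1's drink must be juice (nothing else left).
The Japanese is narrowed to house 2 or 3; consider each.
Placing it in house 2 leads to a contradiction, so it's in house 3.
From clue 9, the Norwegian must be in house 2.
That leaves Brazilian as the nationality for house 1.
Clue 6 places the tea drinker in house 3.
The only music genre still possible for house 2 is reggae.
So house 1 gets metal for music genre.
By clue 1, the milk drinker is in house 2.
The only drink still possible for house 4 is coffee.
Clue 3 places the country fan in house 5.
So house 3 gets rock for music genre.
So: house 1 = Brazilian/metal/juice, house 2 = Norwegian/reggae/milk, house 3 = Japanese/rock/tea, house 4 = Brit/blues/coffee, house 5 = Greek/country/water.

blues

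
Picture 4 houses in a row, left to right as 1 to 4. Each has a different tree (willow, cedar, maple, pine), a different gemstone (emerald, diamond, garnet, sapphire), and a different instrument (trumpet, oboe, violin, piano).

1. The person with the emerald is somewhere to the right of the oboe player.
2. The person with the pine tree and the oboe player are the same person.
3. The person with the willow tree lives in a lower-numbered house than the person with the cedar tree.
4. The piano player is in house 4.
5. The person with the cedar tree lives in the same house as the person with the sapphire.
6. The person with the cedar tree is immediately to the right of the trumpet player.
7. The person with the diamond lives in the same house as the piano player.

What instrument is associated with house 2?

trumpet

Clue 4 places the piano player in house 4.
The person with the diamond is in house 4 (clue 7).
House 1 gemstone: only garnet fits.
The only tree still possible for house 4 is maple.
House 3 instrument: only violin fits.
So house 3 gets cedar for tree.
Clue 5 places the person with the sapphire in house 3.
The trumpet player is in house 2 (clue 6).
House 2 gemstone: only emerald fits.
So house 1 gets oboe for instrument.
The person with the pine tree is in house 1 (clue 2).
The only tree still possible for house 2 is willow.
So: house 1 = pine/garnet/oboe, house 2 = willow/emerald/trumpet, house 3 = cedar/sapphire/violin, house 4 = maple/diamond/piano.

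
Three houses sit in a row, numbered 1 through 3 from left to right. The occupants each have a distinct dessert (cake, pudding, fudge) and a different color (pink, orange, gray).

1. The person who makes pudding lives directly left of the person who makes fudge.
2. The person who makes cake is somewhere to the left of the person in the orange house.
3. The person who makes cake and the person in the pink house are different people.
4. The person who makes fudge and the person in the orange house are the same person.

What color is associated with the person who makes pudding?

House 3 dessert: only fudge fits.
From clue 1, the person who makes pudding must be in house 2.
The person in the orange house is in house 3 (clue 4).
So house 1 gets cake for dessert.
Clue 3 places the person in the pink house in house 2.
That leaves gray as the color for house 1.
So: house 1 = cake/gray, house 2 = pudding/pink, house 3 = fudge/orange.

pink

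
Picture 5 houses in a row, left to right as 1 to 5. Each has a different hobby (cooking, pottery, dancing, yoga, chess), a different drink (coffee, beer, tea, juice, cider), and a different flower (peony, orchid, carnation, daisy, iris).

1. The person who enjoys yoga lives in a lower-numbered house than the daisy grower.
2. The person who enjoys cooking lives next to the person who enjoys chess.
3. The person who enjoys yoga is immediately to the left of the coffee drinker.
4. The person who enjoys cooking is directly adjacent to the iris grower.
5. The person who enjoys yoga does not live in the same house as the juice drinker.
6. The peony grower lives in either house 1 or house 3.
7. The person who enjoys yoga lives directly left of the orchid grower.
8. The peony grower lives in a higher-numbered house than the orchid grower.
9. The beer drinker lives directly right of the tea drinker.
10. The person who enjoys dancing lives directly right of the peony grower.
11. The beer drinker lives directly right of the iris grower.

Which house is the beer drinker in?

By clue 8, the peony grower is in house 3.
Clue 8: the orchid grower is in house 2.
From clue 10, the person who enjoys dancing must be in house 4.
By clue 7, the person who enjoys yoga is in house 1.
That leaves pottery as the hobby for house 5.
Clue 3: the coffee drinker is in house 2.
The only drink still possible for house 5 is beer.
The tea drinker is in house 4 (clue 9).
The iris grower is in house 4 (clue 11).
The only drink still possible for house 1 is cider.
House 3's drink must be juice (nothing else left).
The only flower still possible for house 1 is carnation.
House 5's flower must be daisy (nothing else left).
The person who enjoys cooking is in house 3 (clue 4).
House 2 hobby: only chess fits.
So: house 1 = yoga/cider/carnation, house 2 = chess/coffee/orchid, house 3 = cooking/juice/peony, house 4 = dancing/tea/iris, house 5 = pottery/beer/daisy.

5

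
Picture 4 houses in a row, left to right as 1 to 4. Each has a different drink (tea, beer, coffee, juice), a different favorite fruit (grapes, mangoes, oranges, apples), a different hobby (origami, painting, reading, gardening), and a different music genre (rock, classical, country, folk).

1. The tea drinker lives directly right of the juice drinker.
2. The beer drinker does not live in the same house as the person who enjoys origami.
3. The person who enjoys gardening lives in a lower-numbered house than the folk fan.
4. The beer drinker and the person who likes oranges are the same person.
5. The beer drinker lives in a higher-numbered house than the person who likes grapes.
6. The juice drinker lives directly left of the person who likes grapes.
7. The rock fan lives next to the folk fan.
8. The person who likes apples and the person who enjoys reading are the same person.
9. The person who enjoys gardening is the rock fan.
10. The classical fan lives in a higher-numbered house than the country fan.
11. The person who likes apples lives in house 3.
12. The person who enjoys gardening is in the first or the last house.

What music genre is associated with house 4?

classical

By clue 11, the person who likes apples is in house 3.
The person who enjoys gardening is in house 1 (clue 12).
From clue 5, the beer drinker must be in house 4.
Clue 6: the juice drinker is in house 1.
Clue 8: the person who enjoys reading is in house 3.
Clue 9: the rock fan is in house 1.
So house 1 gets mangoes for favorite fruit.
House 2's favorite fruit must be grapes (nothing else left).
House 4 favorite fruit: only oranges fits.
Clue 1 places the tea drinker in house 2.
By clue 2, the person who enjoys origami is in house 2.
Clue 7 places the folk fan in house 2.
So house 3 gets coffee for drink.
That leaves painting as the hobby for house 4.
So house 4 gets classical for music genre.
So house 3 gets country for music genre.
So: house 1 = juice/mangoes/gardening/rock, house 2 = tea/grapes/origami/folk, house 3 = coffee/apples/reading/country, house 4 = beer/oranges/painting/classical.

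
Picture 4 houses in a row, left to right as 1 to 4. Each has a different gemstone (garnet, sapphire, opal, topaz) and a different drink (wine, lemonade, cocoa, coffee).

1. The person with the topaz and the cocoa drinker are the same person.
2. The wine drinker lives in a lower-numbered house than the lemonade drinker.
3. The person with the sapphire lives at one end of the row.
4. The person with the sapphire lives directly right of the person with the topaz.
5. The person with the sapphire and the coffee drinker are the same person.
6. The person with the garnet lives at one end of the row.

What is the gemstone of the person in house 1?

By clue 4, the person with the sapphire is in house 4.
Clue 4 places the person with the topaz in house 3.
The coffee drinker is in house 4 (clue 5).
House 2 gemstone: only opal fits.
Clue 1 places the cocoa drinker in house 3.
So house 1 gets garnet for gemstone.
So house 1 gets wine for drink.
That leaves lemonade as the drink for house 2.
So: house 1 = garnet/wine, house 2 = opal/lemonade, house 3 = topaz/cocoa, house 4 = sapphire/coffee.

garnet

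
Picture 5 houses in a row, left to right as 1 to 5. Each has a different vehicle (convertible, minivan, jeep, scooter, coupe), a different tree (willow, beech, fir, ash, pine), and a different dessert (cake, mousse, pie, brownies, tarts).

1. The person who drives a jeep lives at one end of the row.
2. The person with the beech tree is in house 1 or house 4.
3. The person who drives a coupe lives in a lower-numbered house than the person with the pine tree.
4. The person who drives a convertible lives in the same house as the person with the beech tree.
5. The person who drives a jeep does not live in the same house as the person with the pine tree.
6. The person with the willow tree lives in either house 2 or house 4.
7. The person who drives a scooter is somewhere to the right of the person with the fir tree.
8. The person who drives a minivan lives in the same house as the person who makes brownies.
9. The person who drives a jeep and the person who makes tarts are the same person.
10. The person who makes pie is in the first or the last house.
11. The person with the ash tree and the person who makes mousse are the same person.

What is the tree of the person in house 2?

The person who drives a convertible is narrowed to house 1 or 4; consider each.
Placing it in house 1 leads to a contradiction, so it's in house 4.
The person with the beech tree is in house 4 (clue 4).
House 2 tree: only willow fits.
So house 4 gets cake for dessert.
House 2 dessert: only brownies fits.
So house 3 gets mousse for dessert.
Clue 8 places the person who drives a minivan in house 2.
By clue 11, the person with the ash tree is in house 3.
That leaves fir as the tree for house 1.
The only tree still possible for house 5 is pine.
By clue 5, the person who drives a jeep is in house 1.
From clue 9, the person who makes tarts must be in house 1.
House 3's vehicle must be coupe (nothing else left).
House 5's vehicle must be scooter (nothing else left).
That leaves pie as the dessert for house 5.
So: house 1 = jeep/fir/tarts, house 2 = minivan/willow/brownies, house 3 = coupe/ash/mousse, house 4 = convertible/beech/cake, house 5 = scooter/pine/pie.

willow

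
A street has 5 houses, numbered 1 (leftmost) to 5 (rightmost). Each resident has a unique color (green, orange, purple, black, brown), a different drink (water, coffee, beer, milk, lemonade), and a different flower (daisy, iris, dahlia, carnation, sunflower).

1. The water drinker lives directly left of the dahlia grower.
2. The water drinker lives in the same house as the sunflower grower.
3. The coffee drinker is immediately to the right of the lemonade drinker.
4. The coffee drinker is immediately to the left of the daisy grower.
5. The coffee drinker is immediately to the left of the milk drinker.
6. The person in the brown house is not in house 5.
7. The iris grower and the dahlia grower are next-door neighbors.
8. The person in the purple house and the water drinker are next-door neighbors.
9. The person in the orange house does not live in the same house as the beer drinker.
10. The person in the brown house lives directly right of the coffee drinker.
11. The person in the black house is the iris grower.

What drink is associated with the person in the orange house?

So house 5 gets beer for drink.
The person in the brown house is narrowed to house 3 or 4; consider each.
Placing it in house 3 leads to a contradiction, so it's in house 4.
The coffee drinker is in house 3 (clue 10).
House 4's drink must be milk (nothing else left).
From clue 3, the lemonade drinker must be in house 2.
The daisy grower is in house 4 (clue 4).
That leaves green as the color for house 5.
That leaves water as the drink for house 1.
The only flower still possible for house 5 is carnation.
By clue 1, the dahlia grower is in house 2.
From clue 2, the sunflower grower must be in house 1.
From clue 8, the person in the purple house must be in house 2.
House 3's flower must be iris (nothing else left).
The person in the black house is in house 3 (clue 11).
So house 1 gets orange for color.
So: house 1 = orange/water/sunflower, house 2 = purple/lemonade/dahlia, house 3 = black/coffee/iris, house 4 = brown/milk/daisy, house 5 = green/beer/carnation.

water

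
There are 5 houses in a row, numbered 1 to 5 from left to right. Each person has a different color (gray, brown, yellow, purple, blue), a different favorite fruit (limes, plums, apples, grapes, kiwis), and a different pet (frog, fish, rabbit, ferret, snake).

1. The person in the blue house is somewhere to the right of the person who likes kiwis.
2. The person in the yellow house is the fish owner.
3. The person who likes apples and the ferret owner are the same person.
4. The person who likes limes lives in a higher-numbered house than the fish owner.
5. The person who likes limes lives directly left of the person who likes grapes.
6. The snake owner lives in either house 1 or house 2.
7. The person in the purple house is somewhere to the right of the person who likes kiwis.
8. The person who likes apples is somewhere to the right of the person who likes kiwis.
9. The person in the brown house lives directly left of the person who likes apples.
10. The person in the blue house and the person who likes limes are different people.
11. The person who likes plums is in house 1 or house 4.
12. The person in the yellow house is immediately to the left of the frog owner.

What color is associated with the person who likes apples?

The person who likes plums is narrowed to house 1 or 4; consider each.
Placing it in house 4 leads to a contradiction, so it's in house 1.
The snake owner is narrowed to house 1 or 2; consider each.
Placing it in house 2 leads to a contradiction, so it's in house 1.
That leaves gray as the color for house 1.
That leaves kiwis as the favorite fruit for house 2.
The person in the yellow house is narrowed to house 2 or 3; consider each.
Placing it in house 3 leads to a contradiction, so it's in house 2.
Clue 2 places the fish owner in house 2.
Clue 12 places the frog owner in house 3.
That leaves limes as the favorite fruit for house 3.
Clue 5: the person who likes grapes is in house 4.
House 5's favorite fruit must be apples (nothing else left).
The ferret owner is in house 5 (clue 3).
From clue 9, the person in the brown house must be in house 4.
House 3's color must be purple (nothing else left).
House 5's color must be blue (nothing else left).
The only pet still possible for house 4 is rabbit.
So: house 1 = gray/plums/snake, house 2 = yellow/kiwis/fish, house 3 = purple/limes/frog, house 4 = brown/grapes/rabbit, house 5 = blue/apples/ferret.

blue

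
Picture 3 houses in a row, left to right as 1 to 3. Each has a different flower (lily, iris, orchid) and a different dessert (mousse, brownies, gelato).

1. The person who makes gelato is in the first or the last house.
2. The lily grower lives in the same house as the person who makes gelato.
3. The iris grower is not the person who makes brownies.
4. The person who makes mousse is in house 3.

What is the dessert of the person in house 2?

brownies

From clue 4, the person who makes mousse must be in house 3.
House 1 dessert: only gelato fits.
So house 2 gets brownies for dessert.
From clue 2, the lily grower must be in house 1.
So house 2 gets orchid for flower.
House 3 flower: only iris fits.
So: house 1 = lily/gelato, house 2 = orchid/brownies, house 3 = iris/mousse.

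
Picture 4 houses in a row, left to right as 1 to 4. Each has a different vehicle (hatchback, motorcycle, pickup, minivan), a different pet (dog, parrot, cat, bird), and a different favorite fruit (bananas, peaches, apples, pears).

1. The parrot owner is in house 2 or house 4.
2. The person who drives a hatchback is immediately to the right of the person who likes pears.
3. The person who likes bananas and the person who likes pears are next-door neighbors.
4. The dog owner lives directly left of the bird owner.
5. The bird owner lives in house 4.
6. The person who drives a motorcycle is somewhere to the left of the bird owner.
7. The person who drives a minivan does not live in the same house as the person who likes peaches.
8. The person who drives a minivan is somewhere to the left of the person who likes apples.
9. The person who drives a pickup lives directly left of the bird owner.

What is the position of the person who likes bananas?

2

The bird owner is in house 4 (clue 5).
Clue 9: the person who drives a pickup is in house 3.
House 4 vehicle: only hatchback fits.
Clue 2: the person who likes pears is in house 3.
By clue 4, the dog owner is in house 3.
So house 1 gets cat for pet.
That leaves parrot as the pet for house 2.
So house 1 gets peaches for favorite fruit.
Clue 7: the person who drives a minivan is in house 2.
The person who likes apples is in house 4 (clue 8).
So house 1 gets motorcycle for vehicle.
House 2 favorite fruit: only bananas fits.
So: house 1 = motorcycle/cat/peaches, house 2 = minivan/parrot/bananas, house 3 = pickup/dog/pears, house 4 = hatchback/bird/apples.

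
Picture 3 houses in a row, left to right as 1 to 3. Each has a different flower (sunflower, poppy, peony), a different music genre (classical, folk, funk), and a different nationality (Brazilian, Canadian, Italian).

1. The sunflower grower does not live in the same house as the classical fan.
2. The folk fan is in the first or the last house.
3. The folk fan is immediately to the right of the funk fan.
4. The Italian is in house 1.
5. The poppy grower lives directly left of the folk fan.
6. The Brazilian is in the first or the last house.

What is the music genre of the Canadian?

funk

The folk fan is in house 3 (clue 3).
From clue 3, the funk fan must be in house 2.
By clue 4, the Italian is in house 1.
Clue 5 places the poppy grower in house 2.
The only music genre still possible for house 1 is classical.
House 2's nationality must be Canadian (nothing else left).
The only nationality still possible for house 3 is Brazilian.
By clue 1, the sunflower grower is in house 3.
House 1's flower must be peony (nothing else left).
So: house 1 = peony/classical/Italian, house 2 = poppy/funk/Canadian, house 3 = sunflower/folk/Brazilian.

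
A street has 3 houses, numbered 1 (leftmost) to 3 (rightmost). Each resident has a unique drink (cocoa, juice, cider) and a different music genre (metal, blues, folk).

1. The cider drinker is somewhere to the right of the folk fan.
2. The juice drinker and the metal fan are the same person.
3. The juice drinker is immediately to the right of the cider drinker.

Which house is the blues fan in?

2

Clue 3 places the juice drinker in house 3.
The cider drinker is in house 2 (clue 3).
So house 1 gets cocoa for drink.
The folk fan is in house 1 (clue 1).
Clue 2: the metal fan is in house 3.
House 2 music genre: only blues fits.
So: house 1 = cocoa/folk, house 2 = cider/blues, house 3 = juice/metal.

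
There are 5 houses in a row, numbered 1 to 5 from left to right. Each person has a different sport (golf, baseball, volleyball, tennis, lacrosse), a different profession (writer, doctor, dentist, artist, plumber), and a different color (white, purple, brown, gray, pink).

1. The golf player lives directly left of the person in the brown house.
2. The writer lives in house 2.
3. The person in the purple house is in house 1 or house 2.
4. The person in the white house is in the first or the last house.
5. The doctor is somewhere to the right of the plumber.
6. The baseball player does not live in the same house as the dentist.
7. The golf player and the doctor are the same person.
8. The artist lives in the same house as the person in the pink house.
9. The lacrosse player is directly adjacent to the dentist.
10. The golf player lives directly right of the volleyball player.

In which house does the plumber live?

Clue 2 places the writer in house 2.
The golf player is narrowed to house 3 or 4; consider each.
Placing it in house 4 leads to a contradiction, so it's in house 3.
The person in the brown house is in house 4 (clue 1).
By clue 7, the doctor is in house 3.
The volleyball player is in house 2 (clue 10).
That leaves plumber as the profession for house 1.
The artist is in house 5 (clue 8).
The person in the pink house is in house 5 (clue 8).
House 4 profession: only dentist fits.
The only color still possible for house 3 is gray.
From clue 9, the lacrosse player must be in house 5.
House 4's sport must be tennis (nothing else left).
House 1 color: only white fits.
House 2's color must be purple (nothing else left).
So house 1 gets baseball for sport.
So: house 1 = baseball/plumber/white, house 2 = volleyball/writer/purple, house 3 = golf/doctor/gray, house 4 = tennis/dentist/brown, house 5 = lacrosse/artist/pink.

1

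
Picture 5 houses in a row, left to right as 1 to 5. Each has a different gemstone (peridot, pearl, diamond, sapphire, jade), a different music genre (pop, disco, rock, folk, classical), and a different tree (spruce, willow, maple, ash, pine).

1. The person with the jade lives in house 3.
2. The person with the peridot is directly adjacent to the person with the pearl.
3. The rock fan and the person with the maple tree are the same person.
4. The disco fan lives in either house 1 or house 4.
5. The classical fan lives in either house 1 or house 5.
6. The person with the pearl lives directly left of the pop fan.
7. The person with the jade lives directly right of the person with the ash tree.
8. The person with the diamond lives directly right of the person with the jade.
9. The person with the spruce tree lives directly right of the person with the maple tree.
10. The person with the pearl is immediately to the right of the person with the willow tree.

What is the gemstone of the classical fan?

From clue 1, the person with the jade must be in house 3.
By clue 7, the person with the ash tree is in house 2.
By clue 8, the person with the diamond is in house 4.
From clue 2, the person with the peridot must be in house 1.
From clue 6, the pop fan must be in house 3.
From clue 10, the person with the willow tree must be in house 1.
The only gemstone still possible for house 2 is pearl.
So house 5 gets sapphire for gemstone.
So house 2 gets folk for music genre.
The only music genre still possible for house 5 is classical.
Clue 3 places the rock fan in house 4.
Clue 3: the person with the maple tree is in house 4.
From clue 9, the person with the spruce tree must be in house 5.
House 1's music genre must be disco (nothing else left).
The only tree still possible for house 3 is pine.
So: house 1 = peridot/disco/willow, house 2 = pearl/folk/ash, house 3 = jade/pop/pine, house 4 = diamond/rock/maple, house 5 = sapphire/classical/spruce.

sapphire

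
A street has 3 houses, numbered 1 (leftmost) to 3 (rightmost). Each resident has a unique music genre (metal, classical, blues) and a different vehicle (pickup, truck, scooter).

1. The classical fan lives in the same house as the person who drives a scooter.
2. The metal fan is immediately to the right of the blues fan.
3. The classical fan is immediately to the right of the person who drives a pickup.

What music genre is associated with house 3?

House 1's music genre must be blues (nothing else left).
The metal fan is in house 2 (clue 2).
House 3 music genre: only classical fits.
Clue 1: the person who drives a scooter is in house 3.
Clue 3 places the person who drives a pickup in house 2.
House 1's vehicle must be truck (nothing else left).
So: house 1 = blues/truck, house 2 = metal/pickup, house 3 = classical/scooter.

classical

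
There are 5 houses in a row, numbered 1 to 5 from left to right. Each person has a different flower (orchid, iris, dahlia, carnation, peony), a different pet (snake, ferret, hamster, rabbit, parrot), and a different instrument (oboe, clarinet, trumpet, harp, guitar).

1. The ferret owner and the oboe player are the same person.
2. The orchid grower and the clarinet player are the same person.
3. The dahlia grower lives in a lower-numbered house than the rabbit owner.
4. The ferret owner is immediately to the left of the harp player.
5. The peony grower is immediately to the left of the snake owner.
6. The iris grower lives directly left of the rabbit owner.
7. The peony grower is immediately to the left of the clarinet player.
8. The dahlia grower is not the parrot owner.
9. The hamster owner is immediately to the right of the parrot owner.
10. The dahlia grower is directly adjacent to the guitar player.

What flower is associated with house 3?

iris

The dahlia grower is narrowed to house 1 or 2 or 3 or 4; consider each.
Placing it in house 1 and house 3 and house 4 leads to a contradiction, so it's in house 2.
House 1 flower: only carnation fits.
So house 5 gets orchid for flower.
From clue 2, the clarinet player must be in house 5.
From clue 7, the peony grower must be in house 4.
House 3's flower must be iris (nothing else left).
Clue 5 places the snake owner in house 5.
From clue 6, the rabbit owner must be in house 4.
The parrot owner is in house 1 (clue 9).
House 2's pet must be hamster (nothing else left).
House 3's pet must be ferret (nothing else left).
Clue 1 places the oboe player in house 3.
From clue 4, the harp player must be in house 4.
The only instrument still possible for house 1 is guitar.
That leaves trumpet as the instrument for house 2.
So: house 1 = carnation/parrot/guitar, house 2 = dahlia/hamster/trumpet, house 3 = iris/ferret/oboe, house 4 = peony/rabbit/harp, house 5 = orchid/snake/clarinet.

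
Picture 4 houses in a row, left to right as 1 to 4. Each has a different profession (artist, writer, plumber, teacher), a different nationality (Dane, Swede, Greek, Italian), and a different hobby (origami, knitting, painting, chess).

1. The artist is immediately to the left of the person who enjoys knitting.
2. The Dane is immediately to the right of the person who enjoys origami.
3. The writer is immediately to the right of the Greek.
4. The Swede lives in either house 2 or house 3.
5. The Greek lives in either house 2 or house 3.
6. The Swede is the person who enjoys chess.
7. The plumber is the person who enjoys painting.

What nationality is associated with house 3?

House 1 nationality: only Italian fits.
The only nationality still possible for house 4 is Dane.
From clue 2, the person who enjoys origami must be in house 3.
House 1 hobby: only painting fits.
The only hobby still possible for house 2 is chess.
House 4's hobby must be knitting (nothing else left).
Clue 1 places the artist in house 3.
From clue 6, the Swede must be in house 2.
From clue 7, the plumber must be in house 1.
House 2 profession: only teacher fits.
So house 4 gets writer for profession.
The only nationality still possible for house 3 is Greek.
So: house 1 = plumber/Italian/painting, house 2 = teacher/Swede/chess, house 3 = artist/Greek/origami, house 4 = writer/Dane/knitting.

Greek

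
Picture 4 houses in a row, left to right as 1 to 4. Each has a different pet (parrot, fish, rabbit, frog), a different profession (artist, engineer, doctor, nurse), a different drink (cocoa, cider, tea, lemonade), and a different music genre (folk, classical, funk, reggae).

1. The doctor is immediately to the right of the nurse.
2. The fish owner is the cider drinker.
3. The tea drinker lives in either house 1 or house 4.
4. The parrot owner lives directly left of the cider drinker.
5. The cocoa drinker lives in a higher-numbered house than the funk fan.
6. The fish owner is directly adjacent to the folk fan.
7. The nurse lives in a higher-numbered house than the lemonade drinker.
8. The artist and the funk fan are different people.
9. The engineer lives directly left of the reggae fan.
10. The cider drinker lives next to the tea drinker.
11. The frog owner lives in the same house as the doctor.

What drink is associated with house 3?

cider

The fish owner is narrowed to house 2 or 3; consider each.
Placing it in house 2 leads to a contradiction, so it's in house 3.
The cider drinker is in house 3 (clue 2).
From clue 4, the parrot owner must be in house 2.
The tea drinker is in house 4 (clue 10).
That leaves rabbit as the pet for house 1.
That leaves frog as the pet for house 4.
House 1 drink: only lemonade fits.
So house 2 gets cocoa for drink.
Clue 5: the funk fan is in house 1.
The doctor is in house 4 (clue 11).
House 1 profession: only engineer fits.
From clue 1, the nurse must be in house 3.
By clue 9, the reggae fan is in house 2.
The only profession still possible for house 2 is artist.
House 3 music genre: only classical fits.
So house 4 gets folk for music genre.
So: house 1 = rabbit/engineer/lemonade/funk, house 2 = parrot/artist/cocoa/reggae, house 3 = fish/nurse/cider/classical, house 4 = frog/doctor/tea/folk.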